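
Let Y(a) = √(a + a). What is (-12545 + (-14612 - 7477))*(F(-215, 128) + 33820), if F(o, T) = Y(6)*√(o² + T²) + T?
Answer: -1175755032 - 69268*√187827 ≈ -1.2058e+9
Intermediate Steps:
Y(a) = √2*√a (Y(a) = √(2*a) = √2*√a)
F(o, T) = T + 2*√3*√(T² + o²) (F(o, T) = (√2*√6)*√(o² + T²) + T = (2*√3)*√(T² + o²) + T = 2*√3*√(T² + o²) + T = T + 2*√3*√(T² + o²))
(-12545 + (-14612 - 7477))*(F(-215, 128) + 33820) = (-12545 + (-14612 - 7477))*((128 + 2*√(3*128² + 3*(-215)²)) + 33820) = (-12545 - 22089)*((128 + 2*√(3*16384 + 3*46225)) + 33820) = -34634*((128 + 2*√(49152 + 138675)) + 33820) = -34634*((128 + 2*√187827) + 33820) = -34634*(33948 + 2*√187827) = -1175755032 - 69268*√187827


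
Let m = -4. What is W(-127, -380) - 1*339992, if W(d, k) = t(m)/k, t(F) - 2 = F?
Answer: -64598479/190 ≈ -3.3999e+5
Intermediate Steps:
t(F) = 2 + F
W(d, k) = -2/k (W(d, k) = (2 - 4)/k = -2/k)
W(-127, -380) - 1*339992 = -2/(-380) - 1*339992 = -2*(-1/380) - 339992 = 1/190 - 339992 = -64598479/190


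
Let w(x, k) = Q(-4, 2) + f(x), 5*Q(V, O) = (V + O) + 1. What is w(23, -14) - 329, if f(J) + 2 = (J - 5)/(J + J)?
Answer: -38043/115 ≈ -330.81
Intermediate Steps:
Q(V, O) = ⅕ + O/5 + V/5 (Q(V, O) = ((V + O) + 1)/5 = ((O + V) + 1)/5 = (1 + O + V)/5 = ⅕ + O/5 + V/5)
f(J) = -2 + (-5 + J)/(2*J) (f(J) = -2 + (J - 5)/(J + J) = -2 + (-5 + J)/((2*J)) = -2 + (-5 + J)*(1/(2*J)) = -2 + (-5 + J)/(2*J))
w(x, k) = -⅕ + (-5 - 3*x)/(2*x) (w(x, k) = (⅕ + (⅕)*2 + (⅕)*(-4)) + (-5 - 3*x)/(2*x) = (⅕ + ⅖ - ⅘) + (-5 - 3*x)/(2*x) = -⅕ + (-5 - 3*x)/(2*x))
w(23, -14) - 329 = (⅒)*(-25 - 17*23)/23 - 329 = (⅒)*(1/23)*(-25 - 391) - 329 = (⅒)*(1/23)*(-416) - 329 = -208/115 - 329 = -38043/115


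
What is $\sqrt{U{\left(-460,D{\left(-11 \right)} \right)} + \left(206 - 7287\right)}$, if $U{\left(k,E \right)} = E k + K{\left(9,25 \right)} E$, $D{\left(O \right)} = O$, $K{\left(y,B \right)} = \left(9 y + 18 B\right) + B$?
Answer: $i \sqrt{8137} \approx 90.205 i$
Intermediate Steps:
$K{\left(y,B \right)} = 9 y + 19 B$
$U{\left(k,E \right)} = 556 E + E k$ ($U{\left(k,E \right)} = E k + \left(9 \cdot 9 + 19 \cdot 25\right) E = E k + \left(81 + 475\right) E = E k + 556 E = 556 E + E k$)
$\sqrt{U{\left(-460,D{\left(-11 \right)} \right)} + \left(206 - 7287\right)} = \sqrt{- 11 \left(556 - 460\right) + \left(206 - 7287\right)} = \sqrt{\left(-11\right) 96 + \left(206 - 7287\right)} = \sqrt{-1056 - 7081} = \sqrt{-8137} = i \sqrt{8137}$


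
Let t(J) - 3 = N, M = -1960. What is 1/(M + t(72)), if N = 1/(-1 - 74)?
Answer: -75/146776 ≈ -0.00051098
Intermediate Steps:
N = -1/75 (N = 1/(-75) = -1/75 ≈ -0.013333)
t(J) = 224/75 (t(J) = 3 - 1/75 = 224/75)
1/(M + t(72)) = 1/(-1960 + 224/75) = 1/(-146776/75) = -75/146776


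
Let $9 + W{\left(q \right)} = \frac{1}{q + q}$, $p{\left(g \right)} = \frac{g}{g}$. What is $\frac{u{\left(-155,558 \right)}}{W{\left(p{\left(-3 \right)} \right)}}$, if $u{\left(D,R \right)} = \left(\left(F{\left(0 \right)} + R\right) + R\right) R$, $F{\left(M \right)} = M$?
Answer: $- \frac{1245456}{17} \approx -73262.0$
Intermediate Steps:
$p{\left(g \right)} = 1$
$W{\left(q \right)} = -9 + \frac{1}{2 q}$ ($W{\left(q \right)} = -9 + \frac{1}{q + q} = -9 + \frac{1}{2 q}$)
$u{\left(D,R \right)} = 2 R^{2}$ ($u{\left(D,R \right)} = \left(\left(0 + R\right) + R\right) R = \left(R + R\right) R = 2 R R = 2 R^{2}$)
$\frac{u{\left(-155,558 \right)}}{W{\left(p{\left(-3 \right)} \right)}} = \frac{2 \cdot 558^{2}}{-9 + \frac{1}{2 \cdot 1}} = \frac{2 \cdot 311364}{-9 + \frac{1}{2} \cdot 1} = \frac{622728}{-9 + \frac{1}{2}} = \frac{622728}{- \frac{17}{2}} = 622728 \left(- \frac{2}{17}\right) = - \frac{1245456}{17}$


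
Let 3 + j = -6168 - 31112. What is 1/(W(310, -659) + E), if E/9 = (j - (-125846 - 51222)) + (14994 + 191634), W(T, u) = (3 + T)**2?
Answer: 1/3215686 ≈ 3.1098e-7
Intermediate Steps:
j = -37283 (j = -3 + (-6168 - 31112) = -3 - 37280 = -37283)
E = 3117717 (E = 9*((-37283 - (-125846 - 51222)) + (14994 + 191634)) = 9*((-37283 - 1*(-177068)) + 206628) = 9*((-37283 + 177068) + 206628) = 9*(139785 + 206628) = 9*346413 = 3117717)
1/(W(310, -659) + E) = 1/((3 + 310)**2 + 3117717) = 1/(313**2 + 3117717) = 1/(97969 + 3117717) = 1/3215686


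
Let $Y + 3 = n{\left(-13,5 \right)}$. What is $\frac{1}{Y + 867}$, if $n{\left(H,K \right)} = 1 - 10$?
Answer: $\frac{1}{855} \approx 0.0011696$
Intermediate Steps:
$n{\left(H,K \right)} = -9$ ($n{\left(H,K \right)} = 1 - 10 = -9$)
$Y = -12$ ($Y = -3 - 9 = -12$)
$\frac{1}{Y + 867} = \frac{1}{-12 + 867} = \frac{1}{855}$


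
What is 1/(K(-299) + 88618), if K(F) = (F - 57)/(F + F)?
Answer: 299/26496960 ≈ 1.1284e-5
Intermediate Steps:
K(F) = (-57 + F)/(2*F) (K(F) = (-57 + F)/((2*F)) = (-57 + F)*(1/(2*F)) = (-57 + F)/(2*F))
1/(K(-299) + 88618) = 1/((½)*(-57 - 299)/(-299) + 88618) = 1/((½)*(-1/299)*(-356) + 88618) = 1/(178/299 + 88618) = 1/(26496960/299) = 299/26496960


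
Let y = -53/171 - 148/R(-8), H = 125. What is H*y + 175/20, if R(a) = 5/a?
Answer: 20225885/684 ≈ 29570.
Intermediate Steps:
y = 202199/855 (y = -53/171 - 148/(5/(-8)) = -53*1/171 - 148/(5*(-⅛)) = -53/171 - 148/(-5/8) = -53/171 - 148*(-8/5) = -53/171 + 1184/5 = 202199/855 ≈ 236.49)
H*y + 175/20 = 125*(202199/855) + 175/20 = 5054975/171 + 175*(1/20) = 5054975/171 + 35/4 = 20225885/684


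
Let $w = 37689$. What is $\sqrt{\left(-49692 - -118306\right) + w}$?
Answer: $\sqrt{106303} \approx 326.04$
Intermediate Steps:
$\sqrt{\left(-49692 - -118306\right) + w} = \sqrt{\left(-49692 - -118306\right) + 37689} = \sqrt{\left(-49692 + 118306\right) + 37689} = \sqrt{68614 + 37689} = \sqrt{106303}$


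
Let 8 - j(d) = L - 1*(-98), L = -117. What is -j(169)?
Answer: -27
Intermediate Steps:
j(d) = 27 (j(d) = 8 - (-117 - 1*(-98)) = 8 - (-117 + 98) = 8 - 1*(-19) = 8 + 19 = 27)
-j(169) = -1*27 = -27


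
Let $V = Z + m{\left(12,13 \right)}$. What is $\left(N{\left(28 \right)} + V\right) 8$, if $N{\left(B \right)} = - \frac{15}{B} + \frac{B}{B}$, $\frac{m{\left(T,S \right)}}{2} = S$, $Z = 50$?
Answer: $\frac{4282}{7} \approx 611.71$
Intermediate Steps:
$m{\left(T,S \right)} = 2 S$
$V = 76$ ($V = 50 + 2 \cdot 13 = 50 + 26 = 76$)
$N{\left(B \right)} = 1 - \frac{15}{B}$ ($N{\left(B \right)} = - \frac{15}{B} + 1 = 1 - \frac{15}{B}$)
$\left(N{\left(28 \right)} + V\right) 8 = \left(\frac{-15 + 28}{28} + 76\right) 8 = \left(\frac{1}{28} \cdot 13 + 76\right) 8 = \left(\frac{13}{28} + 76\right) 8 = \frac{2141}{28} \cdot 8 = \frac{4282}{7}$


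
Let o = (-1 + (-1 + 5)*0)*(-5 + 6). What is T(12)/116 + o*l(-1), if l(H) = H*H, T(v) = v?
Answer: -26/29 ≈ -0.89655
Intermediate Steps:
l(H) = H²
o = -1 (o = (-1 + 4*0)*1 = (-1 + 0)*1 = -1*1 = -1)
T(12)/116 + o*l(-1) = 12/116 - 1*(-1)² = (1/116)*12 - 1*1 = 3/29 - 1 = -26/29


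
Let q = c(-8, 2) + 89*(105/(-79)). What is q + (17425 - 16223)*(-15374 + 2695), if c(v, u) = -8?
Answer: -1203982459/79 ≈ -1.5240e+7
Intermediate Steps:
q = -9977/79 (q = -8 + 89*(105/(-79)) = -8 + 89*(105*(-1/79)) = -8 + 89*(-105/79) = -8 - 9345/79 = -9977/79 ≈ -126.29)
q + (17425 - 16223)*(-15374 + 2695) = -9977/79 + (17425 - 16223)*(-15374 + 2695) = -9977/79 + 1202*(-12679) = -9977/79 - 15240158 = -1203982459/79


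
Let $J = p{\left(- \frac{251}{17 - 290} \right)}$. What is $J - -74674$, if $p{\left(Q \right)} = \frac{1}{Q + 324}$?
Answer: $\frac{6623808095}{88703} \approx 74674.0$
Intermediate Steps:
$p{\left(Q \right)} = \frac{1}{324 + Q}$
$J = \frac{273}{88703}$ ($J = \frac{1}{324 - \frac{251}{17 - 290}} = \frac{1}{324 - \frac{251}{-273}} = \frac{1}{324 - - \frac{251}{273}} = \frac{1}{324 + \frac{251}{273}} = \frac{1}{\frac{88703}{273}} = \frac{273}{88703} \approx 0.0030777$)
$J - -74674 = \frac{273}{88703} - -74674 = \frac{273}{88703} + 74674 = \frac{6623808095}{88703}$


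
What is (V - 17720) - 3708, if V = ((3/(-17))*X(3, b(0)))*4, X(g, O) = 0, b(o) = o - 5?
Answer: -21428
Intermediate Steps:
b(o) = -5 + o
V = 0 (V = ((3/(-17))*0)*4 = ((3*(-1/17))*0)*4 = -3/17*0*4 = 0*4 = 0)
(V - 17720) - 3708 = (0 - 17720) - 3708 = -17720 - 3708 = -21428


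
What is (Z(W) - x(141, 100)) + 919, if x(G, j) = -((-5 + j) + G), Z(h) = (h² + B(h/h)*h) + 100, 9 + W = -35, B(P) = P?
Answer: 3147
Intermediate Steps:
W = -44 (W = -9 - 35 = -44)
Z(h) = 100 + h + h² (Z(h) = (h² + (h/h)*h) + 100 = (h² + 1*h) + 100 = (h² + h) + 100 = (h + h²) + 100 = 100 + h + h²)
x(G, j) = 5 - G - j (x(G, j) = -(-5 + G + j) = 5 - G - j)
(Z(W) - x(141, 100)) + 919 = ((100 - 44 + (-44)²) - (5 - 1*141 - 1*100)) + 919 = ((100 - 44 + 1936) - (5 - 141 - 100)) + 919 = (1992 - 1*(-236)) + 919 = (1992 + 236) + 919 = 2228 + 919 = 3147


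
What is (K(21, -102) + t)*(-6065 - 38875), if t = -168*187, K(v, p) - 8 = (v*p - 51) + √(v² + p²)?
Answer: 1510028940 - 134820*√1205 ≈ 1.5053e+9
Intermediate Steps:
K(v, p) = -43 + √(p² + v²) + p*v (K(v, p) = 8 + ((v*p - 51) + √(v² + p²)) = 8 + ((p*v - 51) + √(p² + v²)) = 8 + ((-51 + p*v) + √(p² + v²)) = 8 + (-51 + √(p² + v²) + p*v) = -43 + √(p² + v²) + p*v)
t = -31416
(K(21, -102) + t)*(-6065 - 38875) = ((-43 + √((-102)² + 21²) - 102*21) - 31416)*(-6065 - 38875) = ((-43 + √(10404 + 441) - 2142) - 31416)*(-44940) = ((-43 + √10845 - 2142) - 31416)*(-44940) = ((-43 + 3*√1205 - 2142) - 31416)*(-44940) = ((-2185 + 3*√1205) - 31416)*(-44940) = (-33601 + 3*√1205)*(-44940) = 1510028940 - 134820*√1205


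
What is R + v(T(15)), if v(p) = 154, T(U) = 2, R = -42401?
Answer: -42247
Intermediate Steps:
R + v(T(15)) = -42401 + 154 = -42247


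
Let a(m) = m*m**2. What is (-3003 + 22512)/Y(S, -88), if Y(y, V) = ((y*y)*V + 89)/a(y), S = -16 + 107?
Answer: -14701416639/728639 ≈ -20177.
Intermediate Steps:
a(m) = m**3
S = 91
Y(y, V) = (89 + V*y**2)/y**3 (Y(y, V) = ((y*y)*V + 89)/(y**3) = (y**2*V + 89)/y**3 = (V*y**2 + 89)/y**3 = (89 + V*y**2)/y**3)
(-3003 + 22512)/Y(S, -88) = (-3003 + 22512)/(89/91**3 - 88/91) = 19509/(89*(1/753571) - 88*1/91) = 19509/(89/753571 - 88/91) = 19509/(-728639/753571) = 19509*(-753571/728639) = -14701416639/728639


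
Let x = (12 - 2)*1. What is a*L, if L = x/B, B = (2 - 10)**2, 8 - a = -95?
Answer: 515/32 ≈ 16.094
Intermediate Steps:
a = 103 (a = 8 - 1*(-95) = 8 + 95 = 103)
x = 10 (x = 10*1 = 10)
B = 64 (B = (-8)**2 = 64)
L = 5/32 (L = 10/64 = 10*(1/64) = 5/32 ≈ 0.15625)
a*L = 103*(5/32) = 515/32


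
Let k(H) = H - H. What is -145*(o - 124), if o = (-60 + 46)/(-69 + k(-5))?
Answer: 1238590/69 ≈ 17951.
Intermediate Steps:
k(H) = 0
o = 14/69 (o = (-60 + 46)/(-69 + 0) = -14/(-69) = -14*(-1/69) = 14/69 ≈ 0.20290)
-145*(o - 124) = -145*(14/69 - 124) = -145*(-8542/69) = 1238590/69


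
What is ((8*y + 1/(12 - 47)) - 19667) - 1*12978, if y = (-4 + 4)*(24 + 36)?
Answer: -1142576/35 ≈ -32645.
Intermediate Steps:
y = 0 (y = 0*60 = 0)
((8*y + 1/(12 - 47)) - 19667) - 1*12978 = ((8*0 + 1/(12 - 47)) - 19667) - 1*12978 = ((0 + 1/(-35)) - 19667) - 12978 = ((0 - 1/35) - 19667) - 12978 = (-1/35 - 19667) - 12978 = -688346/35 - 12978 = -1142576/35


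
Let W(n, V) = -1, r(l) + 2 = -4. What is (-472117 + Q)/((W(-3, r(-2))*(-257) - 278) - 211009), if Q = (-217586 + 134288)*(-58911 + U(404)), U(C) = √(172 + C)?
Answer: -4904697209/211030 ≈ -23242.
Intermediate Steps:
r(l) = -6 (r(l) = -2 - 4 = -6)
Q = 4905169326 (Q = (-217586 + 134288)*(-58911 + √(172 + 404)) = -83298*(-58911 + √576) = -83298*(-58911 + 24) = -83298*(-58887) = 4905169326)
(-472117 + Q)/((W(-3, r(-2))*(-257) - 278) - 211009) = (-472117 + 4905169326)/((-1*(-257) - 278) - 211009) = 4904697209/((257 - 278) - 211009) = 4904697209/(-21 - 211009) = 4904697209/(-211030) = 4904697209*(-1/211030) = -4904697209/211030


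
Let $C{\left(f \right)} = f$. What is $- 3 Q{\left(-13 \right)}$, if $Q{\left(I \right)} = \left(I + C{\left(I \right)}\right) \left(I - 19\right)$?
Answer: $-2496$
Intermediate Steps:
$Q{\left(I \right)} = 2 I \left(-19 + I\right)$ ($Q{\left(I \right)} = \left(I + I\right) \left(I - 19\right) = 2 I \left(-19 + I\right)$)
$- 3 Q{\left(-13 \right)} = - 3 \cdot 2 \left(-13\right) \left(-19 - 13\right) = - 3 \cdot 2 \left(-13\right) \left(-32\right) = \left(-3\right) 832 = -2496$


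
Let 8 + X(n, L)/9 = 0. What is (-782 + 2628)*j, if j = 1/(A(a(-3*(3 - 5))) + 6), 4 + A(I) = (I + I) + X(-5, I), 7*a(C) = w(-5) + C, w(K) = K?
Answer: -6461/244 ≈ -26.479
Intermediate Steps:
X(n, L) = -72 (X(n, L) = -72 + 9*0 = -72 + 0 = -72)
a(C) = -5/7 + C/7 (a(C) = (-5 + C)/7 = -5/7 + C/7)
A(I) = -76 + 2*I (A(I) = -4 + ((I + I) - 72) = -4 + (2*I - 72) = -4 + (-72 + 2*I) = -76 + 2*I)
j = -7/488 (j = 1/((-76 + 2*(-5/7 + (-3*(3 - 5))/7)) + 6) = 1/((-76 + 2*(-5/7 + (-3*(-2))/7)) + 6) = 1/((-76 + 2*(-5/7 + (⅐)*6)) + 6) = 1/((-76 + 2*(-5/7 + 6/7)) + 6) = 1/((-76 + 2*(⅐)) + 6) = 1/((-76 + 2/7) + 6) = 1/(-530/7 + 6) = 1/(-488/7) = -7/488 ≈ -0.014344)
(-782 + 2628)*j = (-782 + 2628)*(-7/488) = 1846*(-7/488) = -6461/244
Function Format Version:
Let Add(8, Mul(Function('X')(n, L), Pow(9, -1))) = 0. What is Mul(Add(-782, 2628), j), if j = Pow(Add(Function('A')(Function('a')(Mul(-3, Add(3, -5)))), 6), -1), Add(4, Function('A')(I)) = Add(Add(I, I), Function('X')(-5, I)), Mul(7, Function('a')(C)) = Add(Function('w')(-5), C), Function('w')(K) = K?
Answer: Rational(-6461, 244) ≈ -26.479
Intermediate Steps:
Function('X')(n, L) = -72 (Function('X')(n, L) = Add(-72, Mul(9, 0)) = Add(-72, 0) = -72)
Function('a')(C) = Add(Rational(-5, 7), Mul(Rational(1, 7), C)) (Function('a')(C) = Mul(Rational(1, 7), Add(-5, C)) = Add(Rational(-5, 7), Mul(Rational(1, 7), C)))
Function('A')(I) = Add(-76, Mul(2, I)) (Function('A')(I) = Add(-4, Add(Add(I, I), -72)) = Add(-4, Add(Mul(2, I), -72)) = Add(-4, Add(-72, Mul(2, I))) = Add(-76, Mul(2, I)))
j = Rational(-7, 488) (j = Pow(Add(Add(-76, Mul(2, Add(Rational(-5, 7), Mul(Rational(1, 7), Mul(-3, Add(3, -5)))))), 6), -1) = Pow(Add(Add(-76, Mul(2, Add(Rational(-5, 7), Mul(Rational(1, 7), Mul(-3, -2))))), 6), -1) = Pow(Add(Add(-76, Mul(2, Add(Rational(-5, 7), Mul(Rational(1, 7), 6)))), 6), -1) = Pow(Add(Add(-76, Mul(2, Add(Rational(-5, 7), Rational(6, 7)))), 6), -1) = Pow(Add(Add(-76, Mul(2, Rational(1, 7))), 6), -1) = Pow(Add(Add(-76, Rational(2, 7)), 6), -1) = Pow(Add(Rational(-530, 7), 6), -1) = Pow(Rational(-488, 7), -1) = Rational(-7, 488) ≈ -0.014344)
Mul(Add(-782, 2628), j) = Mul(Add(-782, 2628), Rational(-7, 488)) = Mul(1846, Rational(-7, 488)) = Rational(-6461, 244)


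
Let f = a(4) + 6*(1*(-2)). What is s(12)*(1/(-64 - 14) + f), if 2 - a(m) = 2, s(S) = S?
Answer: -1874/13 ≈ -144.15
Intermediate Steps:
a(m) = 0 (a(m) = 2 - 1*2 = 2 - 2 = 0)
f = -12 (f = 0 + 6*(1*(-2)) = 0 + 6*(-2) = 0 - 12 = -12)
s(12)*(1/(-64 - 14) + f) = 12*(1/(-64 - 14) - 12) = 12*(1/(-78) - 12) = 12*(-1/78 - 12) = 12*(-937/78) = -1874/13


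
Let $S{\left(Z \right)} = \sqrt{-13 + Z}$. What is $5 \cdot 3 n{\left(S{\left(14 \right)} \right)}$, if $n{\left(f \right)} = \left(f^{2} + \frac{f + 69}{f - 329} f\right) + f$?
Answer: $\frac{4395}{164} \approx 26.799$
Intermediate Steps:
$n{\left(f \right)} = f + f^{2} + \frac{f \left(69 + f\right)}{-329 + f}$ ($n{\left(f \right)} = \left(f^{2} + \frac{69 + f}{-329 + f} f\right) + f = \left(f^{2} + \frac{f \left(69 + f\right)}{-329 + f}\right) + f = f + f^{2} + \frac{f \left(69 + f\right)}{-329 + f}$)
$5 \cdot 3 n{\left(S{\left(14 \right)} \right)} = 5 \cdot 3 \frac{\sqrt{-13 + 14} \left(-260 + \left(\sqrt{-13 + 14}\right)^{2} - 327 \sqrt{-13 + 14}\right)}{-329 + \sqrt{-13 + 14}} = 15 \frac{\sqrt{1} \left(-260 + \left(\sqrt{1}\right)^{2} - 327 \sqrt{1}\right)}{-329 + \sqrt{1}} = 15 \cdot 1 \frac{1}{-329 + 1} \left(-260 + 1^{2} - 327\right) = 15 \cdot 1 \frac{1}{-328} \left(-260 + 1 - 327\right) = 15 \cdot 1 \left(- \frac{1}{328}\right) \left(-586\right) = 15 \cdot \frac{293}{164} = \frac{4395}{164}$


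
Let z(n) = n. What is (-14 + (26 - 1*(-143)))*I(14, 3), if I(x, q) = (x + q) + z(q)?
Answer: 3100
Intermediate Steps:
I(x, q) = x + 2*q (I(x, q) = (x + q) + q = (q + x) + q = x + 2*q)
(-14 + (26 - 1*(-143)))*I(14, 3) = (-14 + (26 - 1*(-143)))*(14 + 2*3) = (-14 + (26 + 143))*(14 + 6) = (-14 + 169)*20 = 155*20 = 3100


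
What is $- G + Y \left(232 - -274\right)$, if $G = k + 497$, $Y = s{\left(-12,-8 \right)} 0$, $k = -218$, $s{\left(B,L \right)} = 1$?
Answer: $-279$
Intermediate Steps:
$Y = 0$ ($Y = 1 \cdot 0 = 0$)
$G = 279$ ($G = -218 + 497 = 279$)
$- G + Y \left(232 - -274\right) = \left(-1\right) 279 + 0 \left(232 - -274\right) = -279 + 0 \left(232 + 274\right) = -279 + 0 \cdot 506 = -279 + 0 = -279$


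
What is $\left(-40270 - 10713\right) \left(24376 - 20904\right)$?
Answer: $-177012976$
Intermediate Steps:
$\left(-40270 - 10713\right) \left(24376 - 20904\right) = \left(-40270 - 10713\right) 3472 = \left(-50983\right) 3472 = -177012976$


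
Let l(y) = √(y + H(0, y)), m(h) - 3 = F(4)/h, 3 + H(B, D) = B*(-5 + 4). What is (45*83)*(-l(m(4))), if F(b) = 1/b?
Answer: -3735/4 ≈ -933.75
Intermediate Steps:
H(B, D) = -3 - B (H(B, D) = -3 + B*(-5 + 4) = -3 + B*(-1) = -3 - B)
m(h) = 3 + 1/(4*h)
l(y) = √(-3 + y) (l(y) = √(y + (-3 - 1*0)) = √(y + (-3 + 0)) = √(y - 3) = √(-3 + y))
(45*83)*(-l(m(4))) = (45*83)*(-√(-3 + (3 + (¼)/4))) = 3735*(-√(-3 + (3 + (¼)*(¼)))) = 3735*(-√(-3 + (3 + 1/16))) = 3735*(-√(-3 + 49/16)) = 3735*(-√(1/16)) = 3735*(-1*¼) = 3735*(-¼) = -3735/4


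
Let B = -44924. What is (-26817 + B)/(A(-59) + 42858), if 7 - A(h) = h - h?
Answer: -71741/42865 ≈ -1.6736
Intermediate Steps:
A(h) = 7 (A(h) = 7 - (h - h) = 7 - 1*0 = 7 + 0 = 7)
(-26817 + B)/(A(-59) + 42858) = (-26817 - 44924)/(7 + 42858) = -71741/42865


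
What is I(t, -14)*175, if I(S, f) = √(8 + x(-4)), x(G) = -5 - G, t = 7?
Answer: 175*√7 ≈ 463.01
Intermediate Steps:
I(S, f) = √7 (I(S, f) = √(8 + (-5 - 1*(-4))) = √(8 + (-5 + 4)) = √(8 - 1) = √7)
I(t, -14)*175 = √7*175 = 175*√7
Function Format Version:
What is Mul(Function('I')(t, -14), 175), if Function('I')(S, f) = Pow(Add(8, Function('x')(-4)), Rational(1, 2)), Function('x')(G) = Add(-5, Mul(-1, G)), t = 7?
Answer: Mul(175, Pow(7, Rational(1, 2))) ≈ 463.01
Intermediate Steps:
Function('I')(S, f) = Pow(7, Rational(1, 2)) (Function('I')(S, f) = Pow(Add(8, Add(-5, Mul(-1, -4))), Rational(1, 2)) = Pow(Add(8, Add(-5, 4)), Rational(1, 2)) = Pow(Add(8, -1), Rational(1, 2)) = Pow(7, Rational(1, 2)))
Mul(Function('I')(t, -14), 175) = Mul(Pow(7, Rational(1, 2)), 175) = Mul(175, Pow(7, Rational(1, 2)))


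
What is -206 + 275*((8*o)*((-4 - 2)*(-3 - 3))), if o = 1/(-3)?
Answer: -26606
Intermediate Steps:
o = -⅓ (o = 1*(-⅓) = -⅓ ≈ -0.33333)
-206 + 275*((8*o)*((-4 - 2)*(-3 - 3))) = -206 + 275*((8*(-⅓))*((-4 - 2)*(-3 - 3))) = -206 + 275*(-(-16)*(-6)) = -206 + 275*(-8/3*36) = -206 + 275*(-96) = -206 - 26400 = -26606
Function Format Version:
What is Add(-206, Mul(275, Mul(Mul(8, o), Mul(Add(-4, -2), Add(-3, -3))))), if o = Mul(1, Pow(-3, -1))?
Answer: -26606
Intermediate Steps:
o = Rational(-1, 3) (o = Mul(1, Rational(-1, 3)) = Rational(-1, 3) ≈ -0.33333)
Add(-206, Mul(275, Mul(Mul(8, o), Mul(Add(-4, -2), Add(-3, -3))))) = Add(-206, Mul(275, Mul(Mul(8, Rational(-1, 3)), Mul(Add(-4, -2), Add(-3, -3))))) = Add(-206, Mul(275, Mul(Rational(-8, 3), Mul(-6, -6)))) = Add(-206, Mul(275, Mul(Rational(-8, 3), 36))) = Add(-206, Mul(275, -96)) = Add(-206, -26400) = -26606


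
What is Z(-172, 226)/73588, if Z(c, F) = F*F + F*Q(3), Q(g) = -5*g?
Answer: 23843/36794 ≈ 0.64801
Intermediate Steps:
Z(c, F) = F² - 15*F (Z(c, F) = F*F + F*(-5*3) = F² + F*(-15) = F² - 15*F)
Z(-172, 226)/73588 = (226*(-15 + 226))/73588 = (226*211)*(1/73588) = 47686*(1/73588) = 23843/36794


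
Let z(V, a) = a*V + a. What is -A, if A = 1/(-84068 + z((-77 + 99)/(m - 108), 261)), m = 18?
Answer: 5/419354 ≈ 1.1923e-5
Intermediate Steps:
z(V, a) = a + V*a (z(V, a) = V*a + a = a + V*a)
A = -5/419354 (A = 1/(-84068 + 261*(1 + (-77 + 99)/(18 - 108))) = 1/(-84068 + 261*(1 + 22/(-90))) = 1/(-84068 + 261*(1 + 22*(-1/90))) = 1/(-84068 + 261*(1 - 11/45)) = 1/(-84068 + 261*(34/45)) = 1/(-84068 + 986/5) = 1/(-419354/5) = -5/419354 ≈ -1.1923e-5)
-A = -1*(-5/419354) = 5/419354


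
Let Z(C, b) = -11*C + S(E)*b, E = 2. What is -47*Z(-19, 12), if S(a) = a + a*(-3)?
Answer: -7567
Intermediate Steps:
S(a) = -2*a (S(a) = a - 3*a = -2*a)
Z(C, b) = -11*C - 4*b (Z(C, b) = -11*C + (-2*2)*b = -11*C - 4*b)
-47*Z(-19, 12) = -47*(-11*(-19) - 4*12) = -47*(209 - 48) = -47*161 = -7567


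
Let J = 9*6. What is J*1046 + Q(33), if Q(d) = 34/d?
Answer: 1864006/33 ≈ 56485.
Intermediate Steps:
J = 54
J*1046 + Q(33) = 54*1046 + 34/33 = 56484 + 34*(1/33) = 56484 + 34/33 = 1864006/33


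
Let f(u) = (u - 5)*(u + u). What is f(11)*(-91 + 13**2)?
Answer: 10296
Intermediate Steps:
f(u) = 2*u*(-5 + u) (f(u) = (-5 + u)*(2*u) = 2*u*(-5 + u))
f(11)*(-91 + 13**2) = (2*11*(-5 + 11))*(-91 + 13**2) = (2*11*6)*(-91 + 169) = 132*78 = 10296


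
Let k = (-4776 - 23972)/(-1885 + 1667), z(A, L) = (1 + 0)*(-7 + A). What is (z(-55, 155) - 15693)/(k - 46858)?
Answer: 1717295/5093148 ≈ 0.33718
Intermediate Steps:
z(A, L) = -7 + A (z(A, L) = 1*(-7 + A) = -7 + A)
k = 14374/109 (k = -28748/(-218) = -28748*(-1/218) = 14374/109 ≈ 131.87)
(z(-55, 155) - 15693)/(k - 46858) = ((-7 - 55) - 15693)/(14374/109 - 46858) = (-62 - 15693)/(-5093148/109) = -15755*(-109/5093148) = 1717295/5093148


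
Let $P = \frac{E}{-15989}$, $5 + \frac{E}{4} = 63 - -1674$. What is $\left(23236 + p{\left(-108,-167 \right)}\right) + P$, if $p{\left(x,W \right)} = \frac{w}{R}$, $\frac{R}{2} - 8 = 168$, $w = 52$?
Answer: $\frac{32693393745}{1407032} \approx 23236.0$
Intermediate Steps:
$R = 352$ ($R = 16 + 2 \cdot 168 = 16 + 336 = 352$)
$E = 6928$ ($E = -20 + 4 \left(63 - -1674\right) = -20 + 4 \left(63 + 1674\right) = -20 + 4 \cdot 1737 = -20 + 6948 = 6928$)
$p{\left(x,W \right)} = \frac{13}{88}$ ($p{\left(x,W \right)} = \frac{52}{352} = 52 \cdot \frac{1}{352} = \frac{13}{88}$)
$P = - \frac{6928}{15989}$ ($P = \frac{6928}{-15989} = 6928 \left(- \frac{1}{15989}\right) = - \frac{6928}{15989} \approx -0.4333$)
$\left(23236 + p{\left(-108,-167 \right)}\right) + P = \left(23236 + \frac{13}{88}\right) - \frac{6928}{15989} = \frac{2044781}{88} - \frac{6928}{15989} = \frac{32693393745}{1407032}$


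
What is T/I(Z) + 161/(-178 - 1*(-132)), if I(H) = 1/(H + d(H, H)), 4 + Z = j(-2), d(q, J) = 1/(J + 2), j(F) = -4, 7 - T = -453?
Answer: -22561/6 ≈ -3760.2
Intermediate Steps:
T = 460 (T = 7 - 1*(-453) = 7 + 453 = 460)
d(q, J) = 1/(2 + J)
Z = -8 (Z = -4 - 4 = -8)
I(H) = 1/(H + 1/(2 + H))
T/I(Z) + 161/(-178 - 1*(-132)) = 460/(((2 - 8)/(1 - 8*(2 - 8)))) + 161/(-178 - 1*(-132)) = 460/((-6/(1 - 8*(-6)))) + 161/(-178 + 132) = 460/((-6/(1 + 48))) + 161/(-46) = 460/((-6/49)) + 161*(-1/46) = 460/(((1/49)*(-6))) - 7/2 = 460/(-6/49) - 7/2 = 460*(-49/6) - 7/2 = -11270/3 - 7/2 = -22561/6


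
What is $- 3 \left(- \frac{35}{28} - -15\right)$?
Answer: $- \frac{165}{4} \approx -41.25$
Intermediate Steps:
$- 3 \left(- \frac{35}{28} - -15\right) = - 3 \left(\left(-35\right) \frac{1}{28} + 15\right) = - 3 \left(- \frac{5}{4} + 15\right) = \left(-3\right) \frac{55}{4} = - \frac{165}{4}$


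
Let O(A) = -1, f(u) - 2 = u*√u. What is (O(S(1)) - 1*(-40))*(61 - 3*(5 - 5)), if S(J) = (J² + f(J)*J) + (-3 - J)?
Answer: 2379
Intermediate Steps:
f(u) = 2 + u^(3/2) (f(u) = 2 + u*√u = 2 + u^(3/2))
S(J) = -3 + J² - J + J*(2 + J^(3/2)) (S(J) = (J² + (2 + J^(3/2))*J) + (-3 - J) = (J² + J*(2 + J^(3/2))) + (-3 - J) = -3 + J² - J + J*(2 + J^(3/2)))
(O(S(1)) - 1*(-40))*(61 - 3*(5 - 5)) = (-1 - 1*(-40))*(61 - 3*(5 - 5)) = (-1 + 40)*(61 - 3*0) = 39*(61 + 0) = 39*61 = 2379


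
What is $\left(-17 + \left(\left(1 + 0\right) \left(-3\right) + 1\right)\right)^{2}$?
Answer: $361$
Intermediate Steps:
$\left(-17 + \left(\left(1 + 0\right) \left(-3\right) + 1\right)\right)^{2} = \left(-17 + \left(1 \left(-3\right) + 1\right)\right)^{2} = \left(-17 + \left(-3 + 1\right)\right)^{2} = \left(-17 - 2\right)^{2} = \left(-19\right)^{2} = 361$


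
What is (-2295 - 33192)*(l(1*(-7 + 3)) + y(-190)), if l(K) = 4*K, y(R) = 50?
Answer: -1206558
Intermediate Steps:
(-2295 - 33192)*(l(1*(-7 + 3)) + y(-190)) = (-2295 - 33192)*(4*(1*(-7 + 3)) + 50) = -35487*(4*(1*(-4)) + 50) = -35487*(4*(-4) + 50) = -35487*(-16 + 50) = -35487*34 = -1206558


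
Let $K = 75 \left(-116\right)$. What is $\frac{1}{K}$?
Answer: $- \frac{1}{8700} \approx -0.00011494$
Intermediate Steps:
$K = -8700$
$\frac{1}{K} = \frac{1}{-8700} = - \frac{1}{8700}$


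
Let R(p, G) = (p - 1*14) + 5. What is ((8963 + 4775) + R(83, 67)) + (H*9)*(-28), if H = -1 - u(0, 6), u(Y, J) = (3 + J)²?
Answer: 34476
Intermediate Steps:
R(p, G) = -9 + p (R(p, G) = (p - 14) + 5 = (-14 + p) + 5 = -9 + p)
H = -82 (H = -1 - (3 + 6)² = -1 - 1*9² = -1 - 1*81 = -1 - 81 = -82)
((8963 + 4775) + R(83, 67)) + (H*9)*(-28) = ((8963 + 4775) + (-9 + 83)) - 82*9*(-28) = (13738 + 74) - 738*(-28) = 13812 + 20664 = 34476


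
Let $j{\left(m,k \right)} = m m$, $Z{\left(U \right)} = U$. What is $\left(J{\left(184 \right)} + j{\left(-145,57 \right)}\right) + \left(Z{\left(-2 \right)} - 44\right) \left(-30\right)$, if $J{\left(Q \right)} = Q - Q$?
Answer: $22405$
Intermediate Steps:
$j{\left(m,k \right)} = m^{2}$
$J{\left(Q \right)} = 0$
$\left(J{\left(184 \right)} + j{\left(-145,57 \right)}\right) + \left(Z{\left(-2 \right)} - 44\right) \left(-30\right) = \left(0 + \left(-145\right)^{2}\right) + \left(-2 - 44\right) \left(-30\right) = \left(0 + 21025\right) - -1380 = 21025 + 1380 = 22405$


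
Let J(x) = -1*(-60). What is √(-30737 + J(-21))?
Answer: I*√30677 ≈ 175.15*I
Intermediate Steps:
J(x) = 60
√(-30737 + J(-21)) = √(-30737 + 60) = √(-30677) = I*√30677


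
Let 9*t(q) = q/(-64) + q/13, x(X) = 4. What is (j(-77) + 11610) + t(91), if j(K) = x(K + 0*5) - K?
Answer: 2244791/192 ≈ 11692.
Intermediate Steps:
t(q) = 17*q/2496 (t(q) = (q/(-64) + q/13)/9 = (q*(-1/64) + q*(1/13))/9 = (-q/64 + q/13)/9 = (51*q/832)/9 = 17*q/2496)
j(K) = 4 - K
(j(-77) + 11610) + t(91) = ((4 - 1*(-77)) + 11610) + (17/2496)*91 = ((4 + 77) + 11610) + 119/192 = (81 + 11610) + 119/192 = 11691 + 119/192 = 2244791/192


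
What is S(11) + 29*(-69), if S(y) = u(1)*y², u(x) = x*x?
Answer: -1880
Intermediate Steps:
u(x) = x²
S(y) = y² (S(y) = 1²*y² = 1*y² = y²)
S(11) + 29*(-69) = 11² + 29*(-69) = 121 - 2001 = -1880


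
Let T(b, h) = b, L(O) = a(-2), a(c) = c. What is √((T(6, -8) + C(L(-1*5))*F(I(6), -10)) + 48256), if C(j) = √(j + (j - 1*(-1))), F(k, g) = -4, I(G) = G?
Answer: √(48262 - 4*I*√3) ≈ 219.69 - 0.016*I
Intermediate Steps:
L(O) = -2
C(j) = √(1 + 2*j) (C(j) = √(j + (j + 1)) = √(j + (1 + j)) = √(1 + 2*j))
√((T(6, -8) + C(L(-1*5))*F(I(6), -10)) + 48256) = √((6 + √(1 + 2*(-2))*(-4)) + 48256) = √((6 + √(1 - 4)*(-4)) + 48256) = √((6 + √(-3)*(-4)) + 48256) = √((6 + (I*√3)*(-4)) + 48256) = √((6 - 4*I*√3) + 48256) = √(48262 - 4*I*√3)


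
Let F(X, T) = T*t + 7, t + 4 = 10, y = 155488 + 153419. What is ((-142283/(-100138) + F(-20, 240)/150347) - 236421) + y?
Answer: 1091330732186483/15055447886 ≈ 72487.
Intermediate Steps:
y = 308907
t = 6 (t = -4 + 10 = 6)
F(X, T) = 7 + 6*T (F(X, T) = T*6 + 7 = 6*T + 7 = 7 + 6*T)
((-142283/(-100138) + F(-20, 240)/150347) - 236421) + y = ((-142283/(-100138) + (7 + 6*240)/150347) - 236421) + 308907 = ((-142283*(-1/100138) + (7 + 1440)*(1/150347)) - 236421) + 308907 = ((142283/100138 + 1447*(1/150347)) - 236421) + 308907 = ((142283/100138 + 1447/150347) - 236421) + 308907 = (21536721887/15055447886 - 236421) + 308907 = -3559402507934119/15055447886 + 308907 = 1091330732186483/15055447886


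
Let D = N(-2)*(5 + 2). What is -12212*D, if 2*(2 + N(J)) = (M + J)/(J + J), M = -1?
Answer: 277823/2 ≈ 1.3891e+5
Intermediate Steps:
N(J) = -2 + (-1 + J)/(4*J) (N(J) = -2 + ((-1 + J)/(J + J))/2 = -2 + ((-1 + J)/((2*J)))/2 = -2 + ((-1 + J)*(1/(2*J)))/2 = -2 + ((-1 + J)/(2*J))/2 = -2 + (-1 + J)/(4*J))
D = -91/8 (D = ((¼)*(-1 - 7*(-2))/(-2))*(5 + 2) = ((¼)*(-½)*(-1 + 14))*7 = ((¼)*(-½)*13)*7 = -13/8*7 = -91/8 ≈ -11.375)
-12212*D = -12212*(-91/8) = 277823/2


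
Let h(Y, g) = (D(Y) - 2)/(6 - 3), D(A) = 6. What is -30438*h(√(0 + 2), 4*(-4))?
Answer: -40584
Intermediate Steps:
h(Y, g) = 4/3 (h(Y, g) = (6 - 2)/(6 - 3) = 4/3)
-30438*h(√(0 + 2), 4*(-4)) = -30438*4/3 = -40584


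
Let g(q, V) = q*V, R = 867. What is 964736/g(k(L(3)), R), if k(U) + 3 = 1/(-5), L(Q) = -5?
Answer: -301480/867 ≈ -347.73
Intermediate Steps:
k(U) = -16/5 (k(U) = -3 + 1/(-5) = -3 - ⅕ = -16/5)
g(q, V) = V*q
964736/g(k(L(3)), R) = 964736/((867*(-16/5))) = 964736/(-13872/5) = 964736*(-5/13872) = -301480/867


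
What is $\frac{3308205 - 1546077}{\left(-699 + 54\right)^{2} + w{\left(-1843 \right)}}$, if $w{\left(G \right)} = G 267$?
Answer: $- \frac{73422}{3169} \approx -23.169$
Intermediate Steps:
$w{\left(G \right)} = 267 G$
$\frac{3308205 - 1546077}{\left(-699 + 54\right)^{2} + w{\left(-1843 \right)}} = \frac{3308205 - 1546077}{\left(-699 + 54\right)^{2} + 267 \left(-1843\right)} = \frac{1762128}{\left(-645\right)^{2} - 492081} = \frac{1762128}{416025 - 492081} = \frac{1762128}{-76056} = 1762128 \left(- \frac{1}{76056}\right) = - \frac{73422}{3169}$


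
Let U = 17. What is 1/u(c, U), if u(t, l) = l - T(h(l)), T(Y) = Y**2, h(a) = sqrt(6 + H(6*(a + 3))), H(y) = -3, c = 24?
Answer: 1/14 ≈ 0.071429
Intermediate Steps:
h(a) = sqrt(3) (h(a) = sqrt(6 - 3) = sqrt(3))
u(t, l) = -3 + l (u(t, l) = l - (sqrt(3))**2 = l - 1*3 = l - 3 = -3 + l)
1/u(c, U) = 1/(-3 + 17) = 1/14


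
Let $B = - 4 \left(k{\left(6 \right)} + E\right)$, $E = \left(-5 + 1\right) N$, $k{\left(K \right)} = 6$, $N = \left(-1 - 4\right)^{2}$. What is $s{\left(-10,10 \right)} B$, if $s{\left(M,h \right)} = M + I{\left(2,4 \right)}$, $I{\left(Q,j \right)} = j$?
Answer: $-2256$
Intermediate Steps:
$N = 25$ ($N = \left(-5\right)^{2} = 25$)
$s{\left(M,h \right)} = 4 + M$ ($s{\left(M,h \right)} = M + 4 = 4 + M$)
$E = -100$ ($E = \left(-5 + 1\right) 25 = \left(-4\right) 25 = -100$)
$B = 376$ ($B = - 4 \left(6 - 100\right) = \left(-4\right) \left(-94\right) = 376$)
$s{\left(-10,10 \right)} B = \left(4 - 10\right) 376 = \left(-6\right) 376 = -2256$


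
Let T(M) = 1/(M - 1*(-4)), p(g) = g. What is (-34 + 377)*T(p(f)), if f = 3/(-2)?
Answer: 686/5 ≈ 137.20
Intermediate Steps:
f = -3/2 (f = 3*(-½) = -3/2 ≈ -1.5000)
T(M) = 1/(4 + M) (T(M) = 1/(M + 4) = 1/(4 + M))
(-34 + 377)*T(p(f)) = (-34 + 377)/(4 - 3/2) = 343/(5/2) = 343*(⅖) = 686/5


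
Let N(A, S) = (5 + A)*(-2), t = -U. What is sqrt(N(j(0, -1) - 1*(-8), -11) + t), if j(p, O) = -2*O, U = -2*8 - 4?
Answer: I*sqrt(10) ≈ 3.1623*I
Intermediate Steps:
U = -20 (U = -16 - 4 = -20)
t = 20 (t = -1*(-20) = 20)
N(A, S) = -10 - 2*A
sqrt(N(j(0, -1) - 1*(-8), -11) + t) = sqrt((-10 - 2*(-2*(-1) - 1*(-8))) + 20) = sqrt((-10 - 2*(2 + 8)) + 20) = sqrt((-10 - 2*10) + 20) = sqrt((-10 - 20) + 20) = sqrt(-30 + 20) = sqrt(-10) = I*sqrt(10)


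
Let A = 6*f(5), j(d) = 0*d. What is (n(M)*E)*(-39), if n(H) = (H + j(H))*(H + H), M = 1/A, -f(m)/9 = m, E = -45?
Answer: 13/270 ≈ 0.048148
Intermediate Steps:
f(m) = -9*m
j(d) = 0
A = -270 (A = 6*(-9*5) = 6*(-45) = -270)
M = -1/270 (M = 1/(-270) = -1/270 ≈ -0.0037037)
n(H) = 2*H² (n(H) = (H + 0)*(H + H) = H*(2*H) = 2*H²)
(n(M)*E)*(-39) = ((2*(-1/270)²)*(-45))*(-39) = ((2*(1/72900))*(-45))*(-39) = ((1/36450)*(-45))*(-39) = -1/810*(-39) = 13/270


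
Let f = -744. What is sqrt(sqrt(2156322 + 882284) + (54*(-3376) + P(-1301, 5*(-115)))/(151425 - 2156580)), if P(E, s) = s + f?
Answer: sqrt(4545587365 + 49637612025*sqrt(3038606))/222795 ≈ 41.752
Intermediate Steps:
P(E, s) = -744 + s (P(E, s) = s - 744 = -744 + s)
sqrt(sqrt(2156322 + 882284) + (54*(-3376) + P(-1301, 5*(-115)))/(151425 - 2156580)) = sqrt(sqrt(2156322 + 882284) + (54*(-3376) + (-744 + 5*(-115)))/(151425 - 2156580)) = sqrt(sqrt(3038606) + (-182304 + (-744 - 575))/(-2005155)) = sqrt(sqrt(3038606) + (-182304 - 1319)*(-1/2005155)) = sqrt(sqrt(3038606) - 183623*(-1/2005155)) = sqrt(sqrt(3038606) + 183623/2005155) = sqrt(183623/2005155 + sqrt(3038606))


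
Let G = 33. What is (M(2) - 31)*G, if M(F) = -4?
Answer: -1155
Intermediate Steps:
(M(2) - 31)*G = (-4 - 31)*33 = -35*33 = -1155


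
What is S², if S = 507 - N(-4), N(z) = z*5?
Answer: 277729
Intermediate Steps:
N(z) = 5*z
S = 527 (S = 507 - 5*(-4) = 507 - 1*(-20) = 507 + 20 = 527)
S² = 527² = 277729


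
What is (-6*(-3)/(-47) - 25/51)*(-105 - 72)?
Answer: 123487/799 ≈ 154.55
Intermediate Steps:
(-6*(-3)/(-47) - 25/51)*(-105 - 72) = (18*(-1/47) - 25*1/51)*(-177) = (-18/47 - 25/51)*(-177) = -2093/2397*(-177) = 123487/799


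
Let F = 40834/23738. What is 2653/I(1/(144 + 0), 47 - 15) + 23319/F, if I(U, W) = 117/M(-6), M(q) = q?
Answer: 10685822627/796263 ≈ 13420.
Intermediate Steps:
F = 20417/11869 (F = 40834*(1/23738) = 20417/11869 ≈ 1.7202)
I(U, W) = -39/2 (I(U, W) = 117/(-6) = 117*(-1/6) = -39/2)
2653/I(1/(144 + 0), 47 - 15) + 23319/F = 2653/(-39/2) + 23319/(20417/11869) = 2653*(-2/39) + 23319*(11869/20417) = -5306/39 + 276773211/20417 = 10685822627/796263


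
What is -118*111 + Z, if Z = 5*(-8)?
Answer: -13138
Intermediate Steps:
Z = -40
-118*111 + Z = -118*111 - 40 = -13098 - 40 = -13138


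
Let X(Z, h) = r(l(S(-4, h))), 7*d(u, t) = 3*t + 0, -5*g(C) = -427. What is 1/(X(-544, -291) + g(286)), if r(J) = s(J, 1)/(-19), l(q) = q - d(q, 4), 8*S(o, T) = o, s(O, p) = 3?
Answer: 95/8098 ≈ 0.011731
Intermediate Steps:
g(C) = 427/5 (g(C) = -⅕*(-427) = 427/5)
d(u, t) = 3*t/7 (d(u, t) = (3*t + 0)/7 = (3*t)/7 = 3*t/7)
S(o, T) = o/8
l(q) = -12/7 + q (l(q) = q - 3*4/7 = q - 1*12/7 = q - 12/7 = -12/7 + q)
r(J) = -3/19 (r(J) = 3/(-19) = 3*(-1/19) = -3/19)
X(Z, h) = -3/19
1/(X(-544, -291) + g(286)) = 1/(-3/19 + 427/5) = 1/(8098/95) = 95/8098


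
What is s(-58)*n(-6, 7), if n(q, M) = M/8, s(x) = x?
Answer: -203/4 ≈ -50.750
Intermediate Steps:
n(q, M) = M/8 (n(q, M) = M*(⅛) = M/8)
s(-58)*n(-6, 7) = -29*7/4 = -58*7/8 = -203/4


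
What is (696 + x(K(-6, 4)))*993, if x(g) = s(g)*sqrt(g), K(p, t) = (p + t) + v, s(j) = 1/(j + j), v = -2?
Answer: 691128 - 993*I/4 ≈ 6.9113e+5 - 248.25*I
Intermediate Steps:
s(j) = 1/(2*j)
K(p, t) = -2 + p + t (K(p, t) = (p + t) - 2 = -2 + p + t)
x(g) = 1/(2*sqrt(g)) (x(g) = (1/(2*g))*sqrt(g) = 1/(2*sqrt(g)))
(696 + x(K(-6, 4)))*993 = (696 + 1/(2*sqrt(-2 - 6 + 4)))*993 = (696 + 1/(2*sqrt(-4)))*993 = (696 + (-I/2)/2)*993 = (696 - I/4)*993 = 691128 - 993*I/4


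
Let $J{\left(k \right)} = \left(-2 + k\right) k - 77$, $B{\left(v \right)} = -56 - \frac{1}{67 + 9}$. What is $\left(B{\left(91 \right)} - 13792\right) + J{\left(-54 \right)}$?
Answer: $- \frac{828477}{76} \approx -10901.0$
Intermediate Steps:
$B{\left(v \right)} = - \frac{4257}{76}$ ($B{\left(v \right)} = -56 - \frac{1}{76} = - \frac{4257}{76}$)
$J{\left(k \right)} = -77 + k \left(-2 + k\right)$ ($J{\left(k \right)} = k \left(-2 + k\right) - 77 = -77 + k \left(-2 + k\right)$)
$\left(B{\left(91 \right)} - 13792\right) + J{\left(-54 \right)} = \left(- \frac{4257}{76} - 13792\right) - \left(-31 - 2916\right) = - \frac{1052449}{76} + \left(-77 + 2916 + 108\right) = - \frac{1052449}{76} + 2947 = - \frac{828477}{76}$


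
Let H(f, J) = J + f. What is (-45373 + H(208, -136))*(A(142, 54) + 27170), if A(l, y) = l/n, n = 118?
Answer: -72622078401/59 ≈ -1.2309e+9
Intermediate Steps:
A(l, y) = l/118
(-45373 + H(208, -136))*(A(142, 54) + 27170) = (-45373 + (-136 + 208))*((1/118)*142 + 27170) = (-45373 + 72)*(71/59 + 27170) = -45301*1603101/59 = -72622078401/59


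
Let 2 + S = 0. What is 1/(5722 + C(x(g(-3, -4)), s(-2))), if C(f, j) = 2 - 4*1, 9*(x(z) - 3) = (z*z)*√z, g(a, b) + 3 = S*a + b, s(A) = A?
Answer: 1/5720 ≈ 0.00017483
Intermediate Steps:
S = -2 (S = -2 + 0 = -2)
g(a, b) = -3 + b - 2*a (g(a, b) = -3 + (-2*a + b) = -3 + (b - 2*a) = -3 + b - 2*a)
x(z) = 3 + z^(5/2)/9 (x(z) = 3 + ((z*z)*√z)/9 = 3 + (z²*√z)/9 = 3 + z^(5/2)/9)
C(f, j) = -2 (C(f, j) = 2 - 4 = -2)
1/(5722 + C(x(g(-3, -4)), s(-2))) = 1/(5722 - 2) = 1/5720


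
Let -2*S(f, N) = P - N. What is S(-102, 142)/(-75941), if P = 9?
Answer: -133/151882 ≈ -0.00087568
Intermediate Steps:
S(f, N) = -9/2 + N/2 (S(f, N) = -(9 - N)/2 = -9/2 + N/2)
S(-102, 142)/(-75941) = (-9/2 + (½)*142)/(-75941) = (-9/2 + 71)*(-1/75941) = (133/2)*(-1/75941) = -133/151882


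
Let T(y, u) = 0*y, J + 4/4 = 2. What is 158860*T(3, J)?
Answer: 0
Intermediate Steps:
J = 1 (J = -1 + 2 = 1)
T(y, u) = 0
158860*T(3, J) = 158860*0 = 0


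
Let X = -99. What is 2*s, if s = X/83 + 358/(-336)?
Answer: -31489/6972 ≈ -4.5165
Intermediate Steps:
s = -31489/13944 (s = -99/83 + 358/(-336) = -99*1/83 + 358*(-1/336) = -99/83 - 179/168 = -31489/13944 ≈ -2.2582)
2*s = 2*(-31489/13944) = -31489/6972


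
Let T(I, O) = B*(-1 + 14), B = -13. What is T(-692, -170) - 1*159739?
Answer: -159908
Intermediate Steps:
T(I, O) = -169 (T(I, O) = -13*(-1 + 14) = -13*13 = -169)
T(-692, -170) - 1*159739 = -169 - 1*159739 = -169 - 159739 = -159908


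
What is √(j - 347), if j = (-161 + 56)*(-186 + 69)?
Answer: √11938 ≈ 109.26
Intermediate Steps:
j = 12285 (j = -105*(-117) = 12285)
√(j - 347) = √(12285 - 347) = √11938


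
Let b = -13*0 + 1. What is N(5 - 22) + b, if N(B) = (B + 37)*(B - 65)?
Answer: -1639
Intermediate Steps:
b = 1 (b = 0 + 1 = 1)
N(B) = (-65 + B)*(37 + B) (N(B) = (37 + B)*(-65 + B) = (-65 + B)*(37 + B))
N(5 - 22) + b = (-2405 + (5 - 22)**2 - 28*(5 - 22)) + 1 = (-2405 + (-17)**2 - 28*(-17)) + 1 = (-2405 + 289 + 476) + 1 = -1640 + 1 = -1639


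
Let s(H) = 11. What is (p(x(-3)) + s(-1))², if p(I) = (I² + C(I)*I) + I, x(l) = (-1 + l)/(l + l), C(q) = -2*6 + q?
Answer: 1681/81 ≈ 20.753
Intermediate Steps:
C(q) = -12 + q
x(l) = (-1 + l)/(2*l) (x(l) = (-1 + l)/((2*l)) = (-1 + l)*(1/(2*l)) = (-1 + l)/(2*l))
p(I) = I + I² + I*(-12 + I) (p(I) = (I² + (-12 + I)*I) + I = (I² + I*(-12 + I)) + I = I + I² + I*(-12 + I))
(p(x(-3)) + s(-1))² = (((½)*(-1 - 3)/(-3))*(-11 + 2*((½)*(-1 - 3)/(-3))) + 11)² = (((½)*(-⅓)*(-4))*(-11 + 2*((½)*(-⅓)*(-4))) + 11)² = (2*(-11 + 2*(⅔))/3 + 11)² = (2*(-11 + 4/3)/3 + 11)² = ((⅔)*(-29/3) + 11)² = (-58/9 + 11)² = (41/9)² = 1681/81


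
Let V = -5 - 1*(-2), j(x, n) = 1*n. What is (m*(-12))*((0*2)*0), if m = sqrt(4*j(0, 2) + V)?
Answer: 0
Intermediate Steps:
j(x, n) = n
V = -3 (V = -5 + 2 = -3)
m = sqrt(5) (m = sqrt(4*2 - 3) = sqrt(8 - 3) = sqrt(5) ≈ 2.2361)
(m*(-12))*((0*2)*0) = (sqrt(5)*(-12))*((0*2)*0) = (-12*sqrt(5))*(0*0) = -12*sqrt(5)*0 = 0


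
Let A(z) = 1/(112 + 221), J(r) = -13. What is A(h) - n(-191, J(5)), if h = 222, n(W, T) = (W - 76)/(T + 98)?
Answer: 88996/28305 ≈ 3.1442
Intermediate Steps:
n(W, T) = (-76 + W)/(98 + T)
A(z) = 1/333
A(h) - n(-191, J(5)) = 1/333 - (-76 - 191)/(98 - 13) = 1/333 - (-267)/85 = 1/333 - 1*(-267/85) = 1/333 + 267/85 = 88996/28305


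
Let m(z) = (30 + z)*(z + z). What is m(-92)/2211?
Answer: 11408/2211 ≈ 5.1597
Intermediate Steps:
m(z) = 2*z*(30 + z) (m(z) = (30 + z)*(2*z) = 2*z*(30 + z))
m(-92)/2211 = (2*(-92)*(30 - 92))/2211 = (2*(-92)*(-62))*(1/2211) = 11408*(1/2211) = 11408/2211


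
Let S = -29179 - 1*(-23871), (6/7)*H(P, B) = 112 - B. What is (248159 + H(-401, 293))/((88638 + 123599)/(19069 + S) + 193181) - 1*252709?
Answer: -1343685329628535/5317151956 ≈ -2.5271e+5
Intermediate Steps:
H(P, B) = 392/3 - 7*B/6 (H(P, B) = 7*(112 - B)/6 = 392/3 - 7*B/6)
S = -5308 (S = -29179 + 23871 = -5308)
(248159 + H(-401, 293))/((88638 + 123599)/(19069 + S) + 193181) - 1*252709 = (248159 + (392/3 - 7/6*293))/((88638 + 123599)/(19069 - 5308) + 193181) - 1*252709 = (248159 + (392/3 - 2051/6))/(212237/13761 + 193181) - 252709 = (248159 - 1267/6)/(212237*(1/13761) + 193181) - 252709 = 1487687/(6*(212237/13761 + 193181)) - 252709 = 1487687/(6*(2658575978/13761)) - 252709 = (1487687/6)*(13761/2658575978) - 252709 = 6824020269/5317151956 - 252709 = -1343685329628535/5317151956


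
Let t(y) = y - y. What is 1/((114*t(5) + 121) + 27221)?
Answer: 1/27342 ≈ 3.6574e-5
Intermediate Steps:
t(y) = 0
1/((114*t(5) + 121) + 27221) = 1/((114*0 + 121) + 27221) = 1/((0 + 121) + 27221) = 1/(121 + 27221) = 1/27342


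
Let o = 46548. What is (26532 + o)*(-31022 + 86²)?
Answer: -1726588080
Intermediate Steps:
(26532 + o)*(-31022 + 86²) = (26532 + 46548)*(-31022 + 86²) = 73080*(-31022 + 7396) = 73080*(-23626) = -1726588080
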